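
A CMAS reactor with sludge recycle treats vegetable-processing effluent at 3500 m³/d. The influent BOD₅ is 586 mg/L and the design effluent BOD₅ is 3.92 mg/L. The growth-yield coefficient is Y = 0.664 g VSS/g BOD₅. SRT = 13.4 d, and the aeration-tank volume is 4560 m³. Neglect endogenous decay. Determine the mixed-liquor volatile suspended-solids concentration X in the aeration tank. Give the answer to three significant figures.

X ≈ 3980 mg/L

From V·X = Y·Q·(S₀ − S)·θ_c (decay neglected): X = 0.664 × 3500 × (586 − 3.92) × 13.4 / 4560 = 3975 mg/L.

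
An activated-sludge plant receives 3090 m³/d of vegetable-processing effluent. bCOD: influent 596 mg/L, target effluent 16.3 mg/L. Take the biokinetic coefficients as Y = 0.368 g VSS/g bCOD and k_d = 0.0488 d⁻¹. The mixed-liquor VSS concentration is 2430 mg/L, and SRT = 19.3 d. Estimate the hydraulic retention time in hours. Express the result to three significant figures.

τ ≈ 20.9 h

Steady-state biomass mass balance: V·X·(1 + k_d·θ_c) = Y·Q·(S₀ − S)·θ_c, so V = 0.368 × 3090 × (596 − 16.3) × 19.3 / [2430 × (1 + 0.0488 × 19.3)] = 1.27×10^7 / 4719 = 2696 m³.
τ = V/Q = 2696/3090 = 0.8725 d, or 20.94 h.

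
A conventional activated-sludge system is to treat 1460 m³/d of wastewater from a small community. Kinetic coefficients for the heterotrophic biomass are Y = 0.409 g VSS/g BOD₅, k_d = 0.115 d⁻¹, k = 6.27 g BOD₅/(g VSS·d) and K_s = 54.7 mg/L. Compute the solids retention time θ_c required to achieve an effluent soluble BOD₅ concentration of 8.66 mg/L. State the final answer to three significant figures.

θ_c ≈ 4.25 d

At the target effluent, Y k S/(K_s+S) = 0.409×6.27×8.66/63.36 = 0.3505 d⁻¹.
1/θ_c = 0.3505 − 0.115 = 0.2355 d⁻¹, so θ_c = 4.246 d.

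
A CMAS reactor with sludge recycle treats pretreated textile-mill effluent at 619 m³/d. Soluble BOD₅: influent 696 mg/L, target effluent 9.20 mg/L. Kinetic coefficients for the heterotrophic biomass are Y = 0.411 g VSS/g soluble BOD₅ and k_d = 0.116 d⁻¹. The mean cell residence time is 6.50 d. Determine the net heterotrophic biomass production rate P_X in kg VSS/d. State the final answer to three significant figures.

Observed yield with endogenous decay: Y_obs = Y / (1 + k_d·θ_c) = 0.411 / (1 + 0.116 × 6.50) = 0.411 / 1.754 = 0.2343 g VSS/g soluble BOD₅.
ΔS = 696 − 9.20 = 686.8 mg/L, so the substrate removal rate is 619 × 686.8/1000 = 425.1 kg soluble BOD₅/d.
P_X = Y_obs · Q(S₀ − S) = 0.2343 × 425.1 = 99.62 kg VSS/d.

P_X ≈ 99.6 kg VSS/d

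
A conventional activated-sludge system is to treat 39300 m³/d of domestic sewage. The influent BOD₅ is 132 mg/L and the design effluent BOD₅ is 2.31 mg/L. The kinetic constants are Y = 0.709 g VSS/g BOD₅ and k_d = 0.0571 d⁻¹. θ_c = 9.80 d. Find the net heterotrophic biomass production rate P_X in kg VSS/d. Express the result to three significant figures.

P_X ≈ 2320 kg VSS/d

The observed yield is Y_obs = Y/(1 + k_d·θ_c) = 0.709 / (1 + 0.0571 × 9.80) = 0.709 / 1.560 = 0.4546 g VSS per g BOD₅ removed.
Q·(S₀ − S) = 39300 × (132 − 2.31) × 10⁻³ = 5097 kg/d removed.
P_X = Y_obs · Q(S₀ − S) = 0.4546 × 5097 = 2317 kg VSS/d.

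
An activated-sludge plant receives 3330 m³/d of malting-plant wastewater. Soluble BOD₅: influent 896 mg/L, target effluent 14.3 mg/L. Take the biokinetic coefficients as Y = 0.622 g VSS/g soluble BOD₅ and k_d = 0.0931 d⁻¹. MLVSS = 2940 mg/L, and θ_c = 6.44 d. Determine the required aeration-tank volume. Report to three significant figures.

Steady-state biomass mass balance: V·X·(1 + k_d·θ_c) = Y·Q·(S₀ − S)·θ_c, so V = 0.622 × 3330 × (896 − 14.3) × 6.44 / [2940 × (1 + 0.0931 × 6.44)] = 1.18×10^7 / 4703 = 2501 m³.

V ≈ 2500 m³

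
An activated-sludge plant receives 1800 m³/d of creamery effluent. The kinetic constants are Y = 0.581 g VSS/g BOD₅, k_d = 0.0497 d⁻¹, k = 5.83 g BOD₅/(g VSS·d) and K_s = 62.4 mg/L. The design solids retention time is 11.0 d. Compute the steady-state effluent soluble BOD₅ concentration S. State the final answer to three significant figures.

S ≈ 2.70 mg/L

Effluent substrate depends only on kinetics and SRT: S = K_s(1 + k_d θ_c) / [θ_c(Yk − k_d) − 1] = 62.4 × (1 + 0.0497 × 11.0) / [11.0 × (0.581 × 5.83 − 0.0497) − 1] = 96.51 / 35.71 = 2.703 mg/L.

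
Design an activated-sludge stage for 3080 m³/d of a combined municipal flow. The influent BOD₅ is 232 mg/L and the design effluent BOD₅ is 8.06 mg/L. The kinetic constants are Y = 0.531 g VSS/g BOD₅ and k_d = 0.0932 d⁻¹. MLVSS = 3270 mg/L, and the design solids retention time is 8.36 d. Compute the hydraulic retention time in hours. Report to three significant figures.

τ ≈ 4.10 h

From the SRT design equation V = Y Q (S₀−S) θ_c / [X (1 + k_d θ_c)] = 0.531 × 3080 × (232 − 8.06) × 8.36 / [3270 × (1 + 0.0932 × 8.36)] = 3.06×10^6 / 5818 = 526.3 m³.
HRT = V/Q = 526.3 m³ / 3080 m³·d⁻¹ = 0.1709 d × 24 = 4.101 h.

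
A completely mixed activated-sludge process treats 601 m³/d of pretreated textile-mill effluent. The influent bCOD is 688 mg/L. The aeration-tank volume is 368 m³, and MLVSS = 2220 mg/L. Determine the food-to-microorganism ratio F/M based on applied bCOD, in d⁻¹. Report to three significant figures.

F/M ≈ 0.506 d⁻¹

F/M = Q·S₀ / (V·X) = 601 × 688 / (368.0 × 2220) = 0.5061 g bCOD·(g VSS·d)⁻¹.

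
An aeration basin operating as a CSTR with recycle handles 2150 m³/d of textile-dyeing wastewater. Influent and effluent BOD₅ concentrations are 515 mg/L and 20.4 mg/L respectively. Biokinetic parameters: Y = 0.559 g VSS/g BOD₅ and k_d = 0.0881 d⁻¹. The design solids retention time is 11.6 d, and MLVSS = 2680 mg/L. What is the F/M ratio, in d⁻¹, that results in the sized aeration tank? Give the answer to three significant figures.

Steady-state biomass mass balance: V·X·(1 + k_d·θ_c) = Y·Q·(S₀ − S)·θ_c, so V = 0.559 × 2150 × (515 − 20.4) × 11.6 / [2680 × (1 + 0.0881 × 11.6)] = 6.9×10^6 / 5419 = 1272 m³.
F/M = applied load / biomass = Q·S₀/(V·X) = 2150 × 515 / (1272 × 2680) = 0.3247 d⁻¹.

F/M ≈ 0.325 d⁻¹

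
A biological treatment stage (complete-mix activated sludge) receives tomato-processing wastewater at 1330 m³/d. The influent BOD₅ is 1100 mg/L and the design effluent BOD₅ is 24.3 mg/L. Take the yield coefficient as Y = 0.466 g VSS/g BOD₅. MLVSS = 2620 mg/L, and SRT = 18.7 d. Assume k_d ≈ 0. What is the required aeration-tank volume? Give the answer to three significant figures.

With k_d = 0 the design equation reduces to V = Y Q (S₀−S) θ_c / X = 0.466 × 1330 × (1100 − 24.3) × 18.7 / 2620 = 4758 m³.

V ≈ 4760 m³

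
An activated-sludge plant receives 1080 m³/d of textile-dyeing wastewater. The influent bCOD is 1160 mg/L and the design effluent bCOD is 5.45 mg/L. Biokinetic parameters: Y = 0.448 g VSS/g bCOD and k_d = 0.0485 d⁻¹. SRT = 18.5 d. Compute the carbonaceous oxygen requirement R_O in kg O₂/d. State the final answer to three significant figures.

R_O ≈ 829 kg O₂/d

The observed yield is Y_obs = Y/(1 + k_d·θ_c) = 0.448 / (1 + 0.0485 × 18.5) = 0.448 / 1.897 = 0.2361 g VSS per g bCOD removed.
Substrate removed = Q·(S₀ − S) = 1080 m³/d × (1160 − 5.45) g/m³ = 1.25×10^6 g/d = 1247 kg/d.
Biomass synthesised: P_X = Y_obs × 1247 = 294.4 kg VSS/d.
Carbonaceous O₂ demand = substrate oxidised − cell-mass equivalent = 1247 − 1.42 × 294.4 = 828.8 kg O₂/d.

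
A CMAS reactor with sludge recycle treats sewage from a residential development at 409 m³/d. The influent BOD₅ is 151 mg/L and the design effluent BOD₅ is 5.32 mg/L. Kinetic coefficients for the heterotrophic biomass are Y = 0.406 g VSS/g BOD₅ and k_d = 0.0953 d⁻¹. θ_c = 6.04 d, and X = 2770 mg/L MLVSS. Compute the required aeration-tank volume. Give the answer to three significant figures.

From the SRT design equation V = Y Q (S₀−S) θ_c / [X (1 + k_d θ_c)] = 0.406 × 409 × (151 − 5.32) × 6.04 / [2770 × (1 + 0.0953 × 6.04)] = 1.46×10^5 / 4364 = 33.48 m³.

V ≈ 33.5 m³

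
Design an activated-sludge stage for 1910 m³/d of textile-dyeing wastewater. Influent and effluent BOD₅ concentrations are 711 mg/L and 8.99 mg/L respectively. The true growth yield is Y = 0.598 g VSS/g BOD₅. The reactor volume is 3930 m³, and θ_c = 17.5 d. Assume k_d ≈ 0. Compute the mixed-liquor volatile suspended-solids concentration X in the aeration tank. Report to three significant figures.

X ≈ 3570 mg/L

Without decay, X = Y Q (S₀−S) θ_c / V = 0.598 × 1910 × (711 − 8.99) × 17.5 / 3930 = 3570 mg/L.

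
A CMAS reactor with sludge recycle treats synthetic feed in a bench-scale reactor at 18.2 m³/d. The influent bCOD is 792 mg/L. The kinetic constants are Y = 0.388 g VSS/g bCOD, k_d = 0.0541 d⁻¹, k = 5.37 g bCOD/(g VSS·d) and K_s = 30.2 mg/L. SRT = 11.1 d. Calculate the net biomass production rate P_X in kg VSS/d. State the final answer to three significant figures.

P_X ≈ 3.48 kg VSS/d

For a completely mixed reactor with recycle the Lawrence–McCarty relation gives S = K_s·(1 + k_d·θ_c) / [θ_c·(Y·k − k_d) − 1] = 30.2 × (1 + 0.0541 × 11.1) / [11.1 × (0.388 × 5.37 − 0.0541) − 1] = 48.34 / 21.53 = 2.245 mg/L.
Correct the yield for decay: Y_obs = Y/(1 + k_d θ_c) = 0.388 / (1 + 0.0541 × 11.1) = 0.388 / 1.601 = 0.2424.
Substrate removed = Q·(S₀ − S) = 18.2 m³/d × (792 − 2.25) g/m³ = 1.44×10^4 g/d = 14.37 kg/d.
Biomass produced: P_X = Y_obs·Q·ΔS = 0.2424 × 14.37 ≈ 3.484 kg VSS/d.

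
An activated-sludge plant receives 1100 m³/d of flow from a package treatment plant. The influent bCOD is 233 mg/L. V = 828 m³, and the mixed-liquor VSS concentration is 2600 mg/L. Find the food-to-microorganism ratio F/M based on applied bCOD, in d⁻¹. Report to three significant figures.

F/M ≈ 0.119 d⁻¹

F/M = Q·S₀ / (V·X) = 1100 × 233 / (828.0 × 2600) = 0.1191 g bCOD·(g VSS·d)⁻¹.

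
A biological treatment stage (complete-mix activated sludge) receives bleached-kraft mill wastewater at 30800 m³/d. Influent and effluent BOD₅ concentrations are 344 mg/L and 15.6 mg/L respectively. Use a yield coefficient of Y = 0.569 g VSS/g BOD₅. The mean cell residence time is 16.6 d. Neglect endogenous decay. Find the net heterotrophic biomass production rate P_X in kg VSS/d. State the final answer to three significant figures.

P_X ≈ 5760 kg VSS/d

Since k_d ≈ 0, Y_obs = Y = 0.569 g VSS/g BOD₅.
Q·(S₀ − S) = 30800 × (344 − 15.6) × 10⁻³ = 10115 kg/d removed.
Net biomass production P_X = Y_obs × Q·(S₀ − S) = 0.5690 × 10115 = 5755 kg VSS/d.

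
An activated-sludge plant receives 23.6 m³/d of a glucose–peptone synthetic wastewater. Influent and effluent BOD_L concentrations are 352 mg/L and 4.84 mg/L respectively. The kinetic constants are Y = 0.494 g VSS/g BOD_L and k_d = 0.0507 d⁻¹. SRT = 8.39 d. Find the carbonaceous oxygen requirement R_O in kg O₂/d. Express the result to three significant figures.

R_O ≈ 4.16 kg O₂/d

Correct the yield for decay: Y_obs = Y/(1 + k_d θ_c) = 0.494 / (1 + 0.0507 × 8.39) = 0.494 / 1.425 = 0.3466.
Mass of BOD_L removed per day: Q(S₀ − S) = 23.6 × 347.2 g/m³ = 8.193 kg/d.
Biomass synthesised: P_X = Y_obs × 8.193 = 2.839 kg VSS/d.
Carbonaceous O₂ demand = substrate oxidised − cell-mass equivalent = 8.193 − 1.42 × 2.839 = 4.161 kg O₂/d.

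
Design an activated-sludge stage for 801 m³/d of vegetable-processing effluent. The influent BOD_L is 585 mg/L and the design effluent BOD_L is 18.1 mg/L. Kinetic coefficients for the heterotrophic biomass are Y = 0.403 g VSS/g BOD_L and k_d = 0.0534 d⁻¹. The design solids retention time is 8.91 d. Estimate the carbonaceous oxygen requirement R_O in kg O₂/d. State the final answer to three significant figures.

R_O ≈ 278 kg O₂/d

Y_obs = Y / (1 + k_d θ_c) = 0.403 / (1 + 0.0534 × 8.91) = 0.403 / 1.476 = 0.2731.
ΔS = 585 − 18.1 = 566.9 mg/L, so the substrate removal rate is 801 × 566.9/1000 = 454.1 kg BOD_L/d.
Net sludge production P_X = 0.2731 × 454.1 = 124.0 kg VSS/d.
R_O = Q·ΔS − 1.42 P_X = 454.1 − 176.1 = 278.0 kg O₂/d.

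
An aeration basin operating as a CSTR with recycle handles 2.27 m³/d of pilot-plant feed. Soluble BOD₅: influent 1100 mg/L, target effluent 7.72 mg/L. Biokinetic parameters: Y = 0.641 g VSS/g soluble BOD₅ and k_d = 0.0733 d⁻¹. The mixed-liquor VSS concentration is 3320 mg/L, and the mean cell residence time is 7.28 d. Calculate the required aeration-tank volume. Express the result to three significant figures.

V ≈ 2.27 m³

From the SRT design equation V = Y Q (S₀−S) θ_c / [X (1 + k_d θ_c)] = 0.641 × 2.27 × (1100 − 7.72) × 7.28 / [3320 × (1 + 0.0733 × 7.28)] = 1.16×10^4 / 5092 = 2.272 m³.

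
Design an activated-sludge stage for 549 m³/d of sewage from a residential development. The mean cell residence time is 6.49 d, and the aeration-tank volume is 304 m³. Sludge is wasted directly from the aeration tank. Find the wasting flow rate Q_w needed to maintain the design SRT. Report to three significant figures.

For wasting at MLVSS concentration, Q_w = V/θ_c = 304.0/6.49 = 46.84 m³/d.

Q_w ≈ 46.8 m³/d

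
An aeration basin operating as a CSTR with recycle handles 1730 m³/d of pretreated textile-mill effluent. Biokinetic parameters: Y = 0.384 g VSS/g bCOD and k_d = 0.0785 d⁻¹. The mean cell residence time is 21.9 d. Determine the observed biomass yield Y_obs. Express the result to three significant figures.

Y_obs ≈ 0.141 g VSS/g bCOD

The observed yield is Y_obs = Y/(1 + k_d·θ_c) = 0.384 / (1 + 0.0785 × 21.9) = 0.384 / 2.719 = 0.1412 g VSS per g bCOD removed.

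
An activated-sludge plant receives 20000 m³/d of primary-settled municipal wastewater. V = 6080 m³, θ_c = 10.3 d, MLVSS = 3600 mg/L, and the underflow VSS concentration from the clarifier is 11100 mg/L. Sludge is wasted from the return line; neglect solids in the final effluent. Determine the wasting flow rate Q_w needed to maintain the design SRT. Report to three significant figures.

Q_w ≈ 191 m³/d

θ_c = V·X/(Q_w·X_r) when wasting from the recycle, so Q_w = V·X/(θ_c·X_r) = 6080 × 3600 / (10.3 × 11100) = 191.4 m³/d.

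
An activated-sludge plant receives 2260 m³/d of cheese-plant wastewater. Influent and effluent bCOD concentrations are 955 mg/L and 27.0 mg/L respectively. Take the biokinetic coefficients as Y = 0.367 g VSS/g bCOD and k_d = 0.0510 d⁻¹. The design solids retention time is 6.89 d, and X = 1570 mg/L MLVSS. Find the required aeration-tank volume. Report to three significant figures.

Steady-state biomass mass balance: V·X·(1 + k_d·θ_c) = Y·Q·(S₀ − S)·θ_c, so V = 0.367 × 2260 × (955 − 27.0) × 6.89 / [1570 × (1 + 0.0510 × 6.89)] = 5.3×10^6 / 2122 = 2500 m³.

V ≈ 2500 m³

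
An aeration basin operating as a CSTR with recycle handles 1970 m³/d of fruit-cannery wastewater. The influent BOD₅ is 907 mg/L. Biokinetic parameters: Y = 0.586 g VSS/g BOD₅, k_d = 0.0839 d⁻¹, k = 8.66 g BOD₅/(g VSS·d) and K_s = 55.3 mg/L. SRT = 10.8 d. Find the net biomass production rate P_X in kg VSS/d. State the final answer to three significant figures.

From the Monod/SRT balance for a CMAS, S = K_s·(1+k_d θ_c)/[θ_c·(Y k − k_d) − 1] = 55.3 × (1 + 0.0839 × 10.8) / [10.8 × (0.586 × 8.66 − 0.0839) − 1] = 105.4 / 52.90 = 1.993 mg/L.
The observed yield is Y_obs = Y/(1 + k_d·θ_c) = 0.586 / (1 + 0.0839 × 10.8) = 0.586 / 1.906 = 0.3074 g VSS per g BOD₅ removed.
Mass of BOD₅ removed per day: Q(S₀ − S) = 1970 × 905.0 g/m³ = 1783 kg/d.
So the net sludge growth is P_X = 0.3074 × 1783 = 548.1 kg VSS/d.

P_X ≈ 548 kg VSS/d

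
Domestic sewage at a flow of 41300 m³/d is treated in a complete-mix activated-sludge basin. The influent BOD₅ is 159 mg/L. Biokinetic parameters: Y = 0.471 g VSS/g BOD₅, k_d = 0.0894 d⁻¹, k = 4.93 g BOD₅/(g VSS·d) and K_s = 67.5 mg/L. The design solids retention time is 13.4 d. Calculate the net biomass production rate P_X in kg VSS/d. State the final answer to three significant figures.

P_X ≈ 1360 kg VSS/d

Effluent substrate depends only on kinetics and SRT: S = K_s(1 + k_d θ_c) / [θ_c(Yk − k_d) − 1] = 67.5 × (1 + 0.0894 × 13.4) / [13.4 × (0.471 × 4.93 − 0.0894) − 1] = 148.4 / 28.92 = 5.131 mg/L.
Y_obs = Y / (1 + k_d θ_c) = 0.471 / (1 + 0.0894 × 13.4) = 0.471 / 2.198 = 0.2143.
Substrate removed = Q·(S₀ − S) = 41300 m³/d × (159 − 5.13) g/m³ = 6.35×10^6 g/d = 6355 kg/d.
So the net sludge growth is P_X = 0.2143 × 6355 = 1362 kg VSS/d.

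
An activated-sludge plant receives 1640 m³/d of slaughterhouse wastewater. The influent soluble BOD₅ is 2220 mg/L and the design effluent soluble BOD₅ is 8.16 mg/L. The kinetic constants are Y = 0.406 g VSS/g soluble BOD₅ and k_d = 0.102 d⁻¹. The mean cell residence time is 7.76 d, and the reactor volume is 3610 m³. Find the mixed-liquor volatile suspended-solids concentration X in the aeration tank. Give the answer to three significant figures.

X ≈ 1770 mg/L

From V·X·(1 + k_d·θ_c) = Y·Q·(S₀ − S)·θ_c: X = 0.406 × 1640 × (2220 − 8.16) × 7.76 / [3610 × (1 + 0.102 × 7.76)] = 1767 mg/L.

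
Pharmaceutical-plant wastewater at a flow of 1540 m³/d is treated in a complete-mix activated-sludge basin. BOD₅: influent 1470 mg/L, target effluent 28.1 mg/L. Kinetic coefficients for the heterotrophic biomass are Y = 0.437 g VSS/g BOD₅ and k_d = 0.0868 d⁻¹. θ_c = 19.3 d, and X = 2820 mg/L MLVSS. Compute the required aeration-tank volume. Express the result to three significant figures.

V ≈ 2480 m³

Rearranging the biomass balance for a CMAS with decay, V = Y·Q·ΔS·θ_c / [X·(1+k_d θ_c)] = 0.437 × 1540 × (1470 − 28.1) × 19.3 / [2820 × (1 + 0.0868 × 19.3)] = 1.87×10^7 / 7544 = 2482 m³.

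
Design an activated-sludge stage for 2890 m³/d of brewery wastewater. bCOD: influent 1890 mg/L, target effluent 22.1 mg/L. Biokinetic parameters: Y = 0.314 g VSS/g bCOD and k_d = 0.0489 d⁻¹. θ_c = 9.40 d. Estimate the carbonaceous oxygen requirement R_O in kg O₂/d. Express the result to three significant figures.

R_O ≈ 3750 kg O₂/d

The observed yield is Y_obs = Y/(1 + k_d·θ_c) = 0.314 / (1 + 0.0489 × 9.40) = 0.314 / 1.460 = 0.2151 g VSS per g bCOD removed.
Mass of bCOD removed per day: Q(S₀ − S) = 2890 × 1868 g/m³ = 5398 kg/d.
P_X = Y_obs·Q·(S₀ − S) = 0.2151 × 5398 = 1161 kg VSS/d.
R_O = Q·ΔS − 1.42 P_X = 5398 − 1649 = 3749 kg O₂/d.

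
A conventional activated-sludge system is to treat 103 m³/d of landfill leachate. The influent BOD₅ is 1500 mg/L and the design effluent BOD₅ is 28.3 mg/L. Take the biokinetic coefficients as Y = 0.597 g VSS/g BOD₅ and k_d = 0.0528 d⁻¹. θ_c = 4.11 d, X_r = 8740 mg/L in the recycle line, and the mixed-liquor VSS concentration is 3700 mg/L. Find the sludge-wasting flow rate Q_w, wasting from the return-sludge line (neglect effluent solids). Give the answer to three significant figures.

Rearranging the biomass balance for a CMAS with decay, V = Y·Q·ΔS·θ_c / [X·(1+k_d θ_c)] = 0.597 × 103 × (1500 − 28.3) × 4.11 / [3700 × (1 + 0.0528 × 4.11)] = 3.72×10^5 / 4503 = 82.60 m³.
Q_w = (V·X)/(θ_c X_r) = 82.60 × 3700 / (4.11 × 8740) = 8.508 m³/d.

Q_w ≈ 8.51 m³/d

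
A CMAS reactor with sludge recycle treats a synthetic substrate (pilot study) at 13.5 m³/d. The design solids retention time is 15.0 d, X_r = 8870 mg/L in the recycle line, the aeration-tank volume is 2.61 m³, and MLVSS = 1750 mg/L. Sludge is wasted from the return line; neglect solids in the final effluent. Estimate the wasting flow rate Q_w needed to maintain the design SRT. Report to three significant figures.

Wasting from the return line (neglecting effluent solids): Q_w = V·X / (θ_c·X_r) = 2.610 × 1750 / (15.0 × 8870) = 0.03433 m³/d.

Q_w ≈ 0.0343 m³/d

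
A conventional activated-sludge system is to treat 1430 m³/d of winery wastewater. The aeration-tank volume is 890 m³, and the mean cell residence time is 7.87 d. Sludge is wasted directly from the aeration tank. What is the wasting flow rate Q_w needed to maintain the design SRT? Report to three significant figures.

For wasting at MLVSS concentration, Q_w = V/θ_c = 890.0/7.87 = 113.1 m³/d.

Q_w ≈ 113 m³/d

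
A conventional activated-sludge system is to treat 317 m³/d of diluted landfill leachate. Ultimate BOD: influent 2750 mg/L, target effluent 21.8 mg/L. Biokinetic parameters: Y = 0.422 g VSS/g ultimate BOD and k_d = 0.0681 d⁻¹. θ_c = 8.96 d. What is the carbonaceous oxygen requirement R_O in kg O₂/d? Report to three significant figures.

R_O ≈ 543 kg O₂/d

The observed yield is Y_obs = Y/(1 + k_d·θ_c) = 0.422 / (1 + 0.0681 × 8.96) = 0.422 / 1.610 = 0.2621 g VSS per g ultimate BOD removed.
Substrate removed = Q·(S₀ − S) = 317 m³/d × (2750 − 21.8) g/m³ = 8.65×10^5 g/d = 864.8 kg/d.
P_X = Y_obs·Q·(S₀ − S) = 0.2621 × 864.8 = 226.7 kg VSS/d.
R_O = Q·ΔS − 1.42 P_X = 864.8 − 321.9 = 543.0 kg O₂/d.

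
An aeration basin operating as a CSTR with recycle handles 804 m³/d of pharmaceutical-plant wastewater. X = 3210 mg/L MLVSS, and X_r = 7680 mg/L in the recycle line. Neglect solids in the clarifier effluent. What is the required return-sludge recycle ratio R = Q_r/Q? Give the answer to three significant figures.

R ≈ 0.718

R = Q_r/Q = X/(X_r − X) = 3210 / (7680 − 3210) = 0.7181.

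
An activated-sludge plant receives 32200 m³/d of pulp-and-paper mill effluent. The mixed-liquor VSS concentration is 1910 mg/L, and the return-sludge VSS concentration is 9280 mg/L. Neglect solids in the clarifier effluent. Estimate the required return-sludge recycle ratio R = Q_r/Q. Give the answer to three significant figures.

Solids balance on the clarifier gives (1+R)X = R·X_r, so R = X/(X_r − X) = 1910 / (9280 − 1910) = 0.2592.

R ≈ 0.259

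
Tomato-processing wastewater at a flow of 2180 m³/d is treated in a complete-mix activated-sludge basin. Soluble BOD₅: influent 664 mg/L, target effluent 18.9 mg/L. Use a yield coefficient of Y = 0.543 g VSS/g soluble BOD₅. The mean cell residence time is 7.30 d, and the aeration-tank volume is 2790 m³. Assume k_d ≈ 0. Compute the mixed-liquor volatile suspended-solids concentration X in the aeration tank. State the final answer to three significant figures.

From V·X = Y·Q·(S₀ − S)·θ_c (decay neglected): X = 0.543 × 2180 × (664 − 18.9) × 7.30 / 2790 = 1998 mg/L.

X ≈ 2000 mg/L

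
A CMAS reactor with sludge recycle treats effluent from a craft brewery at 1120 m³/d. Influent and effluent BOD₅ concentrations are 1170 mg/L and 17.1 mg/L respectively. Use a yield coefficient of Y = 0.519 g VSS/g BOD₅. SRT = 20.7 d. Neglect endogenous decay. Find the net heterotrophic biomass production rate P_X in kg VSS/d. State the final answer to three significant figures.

P_X ≈ 670 kg VSS/d

Since k_d ≈ 0, Y_obs = Y = 0.519 g VSS/g BOD₅.
Substrate removed = Q·(S₀ − S) = 1120 m³/d × (1170 − 17.1) g/m³ = 1.29×10^6 g/d = 1291 kg/d.
P_X = Y_obs · Q(S₀ − S) = 0.5190 × 1291 = 670.2 kg VSS/d.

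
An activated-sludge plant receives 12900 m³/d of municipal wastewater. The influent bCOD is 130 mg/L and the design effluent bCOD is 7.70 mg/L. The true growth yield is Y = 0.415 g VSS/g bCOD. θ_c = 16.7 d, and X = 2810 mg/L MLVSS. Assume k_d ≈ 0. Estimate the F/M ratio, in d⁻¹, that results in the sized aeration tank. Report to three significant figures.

With k_d = 0 the design equation reduces to V = Y Q (S₀−S) θ_c / X = 0.415 × 12900 × (130 − 7.70) × 16.7 / 2810 = 3891 m³.
F/M = applied load / biomass = Q·S₀/(V·X) = 12900 × 130 / (3891 × 2810) = 0.1534 d⁻¹.

F/M ≈ 0.153 d⁻¹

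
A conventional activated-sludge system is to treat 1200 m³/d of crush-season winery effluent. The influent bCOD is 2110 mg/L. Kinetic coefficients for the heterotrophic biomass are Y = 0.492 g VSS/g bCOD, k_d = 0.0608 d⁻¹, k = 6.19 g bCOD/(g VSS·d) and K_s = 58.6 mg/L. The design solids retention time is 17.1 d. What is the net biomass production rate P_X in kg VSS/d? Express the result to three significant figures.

P_X ≈ 610 kg VSS/d

Effluent substrate depends only on kinetics and SRT: S = K_s(1 + k_d θ_c) / [θ_c(Yk − k_d) − 1] = 58.6 × (1 + 0.0608 × 17.1) / [17.1 × (0.492 × 6.19 − 0.0608) − 1] = 119.5 / 50.04 = 2.389 mg/L.
Correct the yield for decay: Y_obs = Y/(1 + k_d θ_c) = 0.492 / (1 + 0.0608 × 17.1) = 0.492 / 2.040 = 0.2412.
Mass of bCOD removed per day: Q(S₀ − S) = 1200 × 2108 g/m³ = 2529 kg/d.
P_X = Y_obs · Q(S₀ − S) = 0.2412 × 2529 = 610.1 kg VSS/d.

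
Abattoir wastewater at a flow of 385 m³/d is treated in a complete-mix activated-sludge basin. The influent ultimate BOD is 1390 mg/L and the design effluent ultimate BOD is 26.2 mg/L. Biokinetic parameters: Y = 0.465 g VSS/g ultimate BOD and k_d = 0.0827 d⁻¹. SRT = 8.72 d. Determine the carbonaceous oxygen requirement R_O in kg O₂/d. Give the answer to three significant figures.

Observed yield with endogenous decay: Y_obs = Y / (1 + k_d·θ_c) = 0.465 / (1 + 0.0827 × 8.72) = 0.465 / 1.721 = 0.2702 g VSS/g ultimate BOD.
Q·(S₀ − S) = 385 × (1390 − 26.2) × 10⁻³ = 525.1 kg/d removed.
P_X = Y_obs·Q·(S₀ − S) = 0.2702 × 525.1 = 141.9 kg VSS/d.
R_O = Q·(S₀ − S) − 1.42·P_X = 525.1 − 1.42 × 141.9 = 323.6 kg O₂/d.

R_O ≈ 324 kg O₂/d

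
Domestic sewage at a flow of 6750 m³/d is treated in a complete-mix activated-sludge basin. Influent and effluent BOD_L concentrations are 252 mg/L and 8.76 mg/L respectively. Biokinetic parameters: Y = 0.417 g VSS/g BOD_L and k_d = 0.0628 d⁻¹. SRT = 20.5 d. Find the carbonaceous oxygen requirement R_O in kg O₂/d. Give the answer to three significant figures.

The observed yield is Y_obs = Y/(1 + k_d·θ_c) = 0.417 / (1 + 0.0628 × 20.5) = 0.417 / 2.287 = 0.1823 g VSS per g BOD_L removed.
ΔS = 252 − 8.76 = 243.2 mg/L, so the substrate removal rate is 6750 × 243.2/1000 = 1642 kg BOD_L/d.
Biomass synthesised: P_X = Y_obs × 1642 = 299.3 kg VSS/d.
R_O = Q·ΔS − 1.42 P_X = 1642 − 425.0 = 1217 kg O₂/d.

R_O ≈ 1220 kg O₂/d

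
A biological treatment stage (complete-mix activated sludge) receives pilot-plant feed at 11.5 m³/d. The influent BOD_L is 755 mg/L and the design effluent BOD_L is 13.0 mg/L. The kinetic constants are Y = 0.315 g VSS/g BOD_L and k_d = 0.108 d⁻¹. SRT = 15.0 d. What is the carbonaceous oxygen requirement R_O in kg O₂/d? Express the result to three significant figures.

R_O ≈ 7.08 kg O₂/d

Correct the yield for decay: Y_obs = Y/(1 + k_d θ_c) = 0.315 / (1 + 0.108 × 15.0) = 0.315 / 2.620 = 0.1202.
Substrate removed = Q·(S₀ − S) = 11.5 m³/d × (755 − 13.0) g/m³ = 8.53×10^3 g/d = 8.533 kg/d.
P_X = Y_obs·Q·(S₀ − S) = 0.1202 × 8.533 = 1.026 kg VSS/d.
R_O = Q·ΔS − 1.42 P_X = 8.533 − 1.457 = 7.076 kg O₂/d.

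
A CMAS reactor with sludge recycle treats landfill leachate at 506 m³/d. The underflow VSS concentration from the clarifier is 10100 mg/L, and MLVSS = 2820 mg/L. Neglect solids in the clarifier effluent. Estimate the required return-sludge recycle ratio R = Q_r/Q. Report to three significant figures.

R ≈ 0.387

Mass balance around the secondary clarifier (neglecting effluent solids): R = X / (X_r − X) = 2820 / (10100 − 2820) = 0.3874.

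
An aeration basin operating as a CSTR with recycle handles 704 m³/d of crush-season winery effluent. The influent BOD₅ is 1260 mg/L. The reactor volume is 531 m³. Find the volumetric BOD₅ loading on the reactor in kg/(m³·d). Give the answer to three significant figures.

Applied BOD₅ load per unit volume = Q·S₀/V = (704 × 1260/1000)/531.0 = 1.671 kg BOD₅·m⁻³·d⁻¹.

L_v ≈ 1.67 kg BOD₅/(m³·d)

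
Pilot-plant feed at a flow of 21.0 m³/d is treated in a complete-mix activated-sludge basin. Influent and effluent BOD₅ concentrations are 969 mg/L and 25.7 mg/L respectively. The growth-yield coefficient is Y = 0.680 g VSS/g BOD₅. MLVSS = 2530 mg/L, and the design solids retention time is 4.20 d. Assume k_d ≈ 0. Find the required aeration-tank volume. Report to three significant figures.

Biomass mass balance (decay neglected): V·X = Y·Q·(S₀ − S)·θ_c, so V = 0.680 × 21.0 × (969 − 25.7) × 4.20 / 2530 = 22.36 m³.

V ≈ 22.4 m³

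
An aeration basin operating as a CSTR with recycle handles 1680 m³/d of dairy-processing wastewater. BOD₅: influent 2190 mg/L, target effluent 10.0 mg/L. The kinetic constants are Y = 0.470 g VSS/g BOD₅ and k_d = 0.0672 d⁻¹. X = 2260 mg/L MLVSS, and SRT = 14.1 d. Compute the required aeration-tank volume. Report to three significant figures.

From the SRT design equation V = Y Q (S₀−S) θ_c / [X (1 + k_d θ_c)] = 0.470 × 1680 × (2190 − 10.0) × 14.1 / [2260 × (1 + 0.0672 × 14.1)] = 2.43×10^7 / 4401 = 5514 m³.

V ≈ 5510 m³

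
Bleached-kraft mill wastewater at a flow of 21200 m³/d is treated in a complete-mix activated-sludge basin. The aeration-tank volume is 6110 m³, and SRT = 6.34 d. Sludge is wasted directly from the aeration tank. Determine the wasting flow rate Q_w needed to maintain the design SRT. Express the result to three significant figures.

For wasting at MLVSS concentration, Q_w = V/θ_c = 6110/6.34 = 963.7 m³/d.

Q_w ≈ 964 m³/d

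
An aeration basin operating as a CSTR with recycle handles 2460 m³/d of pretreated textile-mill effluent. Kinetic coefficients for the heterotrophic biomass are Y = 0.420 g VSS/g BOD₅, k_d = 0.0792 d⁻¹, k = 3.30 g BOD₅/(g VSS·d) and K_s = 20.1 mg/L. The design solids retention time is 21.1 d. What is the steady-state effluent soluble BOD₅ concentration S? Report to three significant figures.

For a completely mixed reactor with recycle the Lawrence–McCarty relation gives S = K_s·(1 + k_d·θ_c) / [θ_c·(Y·k − k_d) − 1] = 20.1 × (1 + 0.0792 × 21.1) / [21.1 × (0.420 × 3.30 − 0.0792) − 1] = 53.69 / 26.57 = 2.020 mg/L.

S ≈ 2.02 mg/L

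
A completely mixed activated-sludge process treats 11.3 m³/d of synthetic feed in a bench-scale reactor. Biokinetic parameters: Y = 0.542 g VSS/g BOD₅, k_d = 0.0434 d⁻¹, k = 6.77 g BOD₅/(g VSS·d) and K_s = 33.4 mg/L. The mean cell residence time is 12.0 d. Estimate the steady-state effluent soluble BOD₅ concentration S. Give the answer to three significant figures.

Effluent substrate depends only on kinetics and SRT: S = K_s(1 + k_d θ_c) / [θ_c(Yk − k_d) − 1] = 33.4 × (1 + 0.0434 × 12.0) / [12.0 × (0.542 × 6.77 − 0.0434) − 1] = 50.79 / 42.51 = 1.195 mg/L.

S ≈ 1.19 mg/L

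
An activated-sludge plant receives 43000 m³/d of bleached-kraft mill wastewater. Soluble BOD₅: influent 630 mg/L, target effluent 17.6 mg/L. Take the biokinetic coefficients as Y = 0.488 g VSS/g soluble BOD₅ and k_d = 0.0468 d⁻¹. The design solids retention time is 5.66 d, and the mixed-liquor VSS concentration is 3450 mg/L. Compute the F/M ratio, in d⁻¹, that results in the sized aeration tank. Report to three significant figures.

From the SRT design equation V = Y Q (S₀−S) θ_c / [X (1 + k_d θ_c)] = 0.488 × 43000 × (630 − 17.6) × 5.66 / [3450 × (1 + 0.0468 × 5.66)] = 7.27×10^7 / 4364 = 16667 m³.
F/M = applied load / biomass = Q·S₀/(V·X) = 43000 × 630 / (16667 × 3450) = 0.4711 d⁻¹.

F/M ≈ 0.471 d⁻¹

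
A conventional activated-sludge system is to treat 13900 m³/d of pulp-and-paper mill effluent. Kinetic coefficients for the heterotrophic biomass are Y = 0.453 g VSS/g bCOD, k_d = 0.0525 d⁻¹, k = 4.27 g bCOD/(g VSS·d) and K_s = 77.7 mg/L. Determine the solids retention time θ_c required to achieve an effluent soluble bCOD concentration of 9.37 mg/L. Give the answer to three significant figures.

From 1/θ_c = Y·k·S/(K_s + S) − k_d: Y·k·S/(K_s+S) = 0.453 × 4.27 × 9.37 / (77.7 + 9.37) = 0.2082 d⁻¹.
Then 1/θ_c = μ − k_d = 0.2082 − 0.0525 = 0.1557 d⁻¹, giving θ_c = 6.424 d.

θ_c ≈ 6.42 d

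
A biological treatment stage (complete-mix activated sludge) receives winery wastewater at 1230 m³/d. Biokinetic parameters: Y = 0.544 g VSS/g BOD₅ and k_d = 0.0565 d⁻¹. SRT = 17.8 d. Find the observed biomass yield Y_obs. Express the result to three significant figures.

Correct the yield for decay: Y_obs = Y/(1 + k_d θ_c) = 0.544 / (1 + 0.0565 × 17.8) = 0.544 / 2.006 = 0.2712.

Y_obs ≈ 0.271 g VSS/g BOD₅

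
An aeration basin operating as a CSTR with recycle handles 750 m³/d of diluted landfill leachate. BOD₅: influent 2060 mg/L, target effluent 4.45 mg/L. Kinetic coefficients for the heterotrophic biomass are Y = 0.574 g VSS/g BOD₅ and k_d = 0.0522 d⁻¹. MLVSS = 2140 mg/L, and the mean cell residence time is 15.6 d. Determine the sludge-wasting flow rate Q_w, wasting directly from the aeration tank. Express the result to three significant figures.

Steady-state biomass mass balance: V·X·(1 + k_d·θ_c) = Y·Q·(S₀ − S)·θ_c, so V = 0.574 × 750 × (2060 − 4.45) × 15.6 / [2140 × (1 + 0.0522 × 15.6)] = 1.38×10^7 / 3883 = 3555 m³.
With mixed-liquor wasting, θ_c = V/Q_w, so Q_w = V/θ_c = 3555/15.6 = 227.9 m³/d.

Q_w ≈ 228 m³/d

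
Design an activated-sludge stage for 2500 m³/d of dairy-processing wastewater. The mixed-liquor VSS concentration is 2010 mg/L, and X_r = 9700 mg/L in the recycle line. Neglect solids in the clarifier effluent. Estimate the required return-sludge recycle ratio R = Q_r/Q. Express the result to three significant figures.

R ≈ 0.261

Mass balance around the secondary clarifier (neglecting effluent solids): R = X / (X_r − X) = 2010 / (9700 − 2010) = 0.2614.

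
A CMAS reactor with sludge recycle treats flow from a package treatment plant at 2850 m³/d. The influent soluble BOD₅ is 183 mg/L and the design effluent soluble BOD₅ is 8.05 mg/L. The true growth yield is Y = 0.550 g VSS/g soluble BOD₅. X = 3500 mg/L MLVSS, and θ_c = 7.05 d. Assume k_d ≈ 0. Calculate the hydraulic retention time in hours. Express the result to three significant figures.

V·X = Y·Q·ΔS·θ_c gives V = 0.550 × 2850 × (183 − 8.05) × 7.05 / 3500 = 552.4 m³.
HRT = V/Q = 552.4 m³ / 2850 m³·d⁻¹ = 0.1938 d × 24 = 4.652 h.

τ ≈ 4.65 h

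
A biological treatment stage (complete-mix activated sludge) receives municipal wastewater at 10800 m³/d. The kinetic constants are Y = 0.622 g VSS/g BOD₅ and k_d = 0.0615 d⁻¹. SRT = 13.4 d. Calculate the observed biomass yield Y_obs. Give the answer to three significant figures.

Y_obs ≈ 0.341 g VSS/g BOD₅

The observed yield is Y_obs = Y/(1 + k_d·θ_c) = 0.622 / (1 + 0.0615 × 13.4) = 0.622 / 1.824 = 0.3410 g VSS per g BOD₅ removed.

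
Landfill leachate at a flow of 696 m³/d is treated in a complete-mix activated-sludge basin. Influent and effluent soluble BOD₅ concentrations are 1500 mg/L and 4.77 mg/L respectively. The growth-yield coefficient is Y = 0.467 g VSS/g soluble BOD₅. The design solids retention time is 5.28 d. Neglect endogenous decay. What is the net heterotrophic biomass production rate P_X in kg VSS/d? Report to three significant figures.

Since k_d ≈ 0, Y_obs = Y = 0.467 g VSS/g soluble BOD₅.
Mass of soluble BOD₅ removed per day: Q(S₀ − S) = 696 × 1495 g/m³ = 1041 kg/d.
Biomass produced: P_X = Y_obs·Q·ΔS = 0.4670 × 1041 ≈ 486.0 kg VSS/d.

P_X ≈ 486 kg VSS/d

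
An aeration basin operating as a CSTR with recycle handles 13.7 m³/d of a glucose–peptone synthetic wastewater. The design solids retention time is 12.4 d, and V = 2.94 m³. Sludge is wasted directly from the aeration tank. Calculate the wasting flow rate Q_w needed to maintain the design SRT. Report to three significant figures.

For wasting at MLVSS concentration, Q_w = V/θ_c = 2.940/12.4 = 0.2371 m³/d.

Q_w ≈ 0.237 m³/d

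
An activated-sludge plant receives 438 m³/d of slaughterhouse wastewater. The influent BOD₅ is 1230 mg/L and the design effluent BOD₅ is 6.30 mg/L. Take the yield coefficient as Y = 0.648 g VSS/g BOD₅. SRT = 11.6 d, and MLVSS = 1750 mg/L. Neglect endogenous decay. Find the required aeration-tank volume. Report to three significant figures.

Biomass mass balance (decay neglected): V·X = Y·Q·(S₀ − S)·θ_c, so V = 0.648 × 438 × (1230 − 6.30) × 11.6 / 1750 = 2302 m³.

V ≈ 2300 m³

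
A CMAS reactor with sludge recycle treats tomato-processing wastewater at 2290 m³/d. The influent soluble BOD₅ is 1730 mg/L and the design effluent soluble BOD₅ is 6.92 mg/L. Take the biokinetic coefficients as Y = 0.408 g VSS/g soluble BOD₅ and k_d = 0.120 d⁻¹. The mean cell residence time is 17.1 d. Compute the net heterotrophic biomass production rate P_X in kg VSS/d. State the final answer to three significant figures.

The observed yield is Y_obs = Y/(1 + k_d·θ_c) = 0.408 / (1 + 0.120 × 17.1) = 0.408 / 3.052 = 0.1337 g VSS per g soluble BOD₅ removed.
ΔS = 1730 − 6.92 = 1723 mg/L, so the substrate removal rate is 2290 × 1723/1000 = 3946 kg soluble BOD₅/d.
P_X = Y_obs · Q(S₀ − S) = 0.1337 × 3946 = 527.5 kg VSS/d.

P_X ≈ 527 kg VSS/d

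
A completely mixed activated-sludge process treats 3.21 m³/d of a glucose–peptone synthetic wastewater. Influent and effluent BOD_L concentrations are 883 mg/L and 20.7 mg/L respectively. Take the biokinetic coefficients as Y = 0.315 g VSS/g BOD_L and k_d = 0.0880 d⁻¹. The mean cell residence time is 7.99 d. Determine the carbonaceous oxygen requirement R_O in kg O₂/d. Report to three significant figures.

R_O ≈ 2.04 kg O₂/d

Y_obs = Y / (1 + k_d θ_c) = 0.315 / (1 + 0.0880 × 7.99) = 0.315 / 1.703 = 0.1850.
Substrate removed = Q·(S₀ − S) = 3.21 m³/d × (883 − 20.7) g/m³ = 2.77×10^3 g/d = 2.768 kg/d.
Net sludge production P_X = 0.1850 × 2.768 = 0.5120 kg VSS/d.
R_O = Q·(S₀ − S) − 1.42·P_X = 2.768 − 1.42 × 0.5120 = 2.041 kg O₂/d.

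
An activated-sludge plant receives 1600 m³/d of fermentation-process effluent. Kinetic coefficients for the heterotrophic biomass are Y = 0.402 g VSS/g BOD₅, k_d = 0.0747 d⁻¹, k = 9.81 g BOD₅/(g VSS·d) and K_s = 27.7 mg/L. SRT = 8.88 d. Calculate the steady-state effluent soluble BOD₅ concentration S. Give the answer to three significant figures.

S ≈ 1.38 mg/L

Effluent substrate depends only on kinetics and SRT: S = K_s(1 + k_d θ_c) / [θ_c(Yk − k_d) − 1] = 27.7 × (1 + 0.0747 × 8.88) / [8.88 × (0.402 × 9.81 − 0.0747) − 1] = 46.07 / 33.36 = 1.381 mg/L.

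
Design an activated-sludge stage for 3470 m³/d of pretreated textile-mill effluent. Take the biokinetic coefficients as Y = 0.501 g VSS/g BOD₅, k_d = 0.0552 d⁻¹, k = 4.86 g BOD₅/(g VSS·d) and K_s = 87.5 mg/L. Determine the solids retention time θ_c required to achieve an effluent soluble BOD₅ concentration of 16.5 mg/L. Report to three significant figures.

θ_c ≈ 3.02 d

From 1/θ_c = Y·k·S/(K_s + S) − k_d: Y·k·S/(K_s+S) = 0.501 × 4.86 × 16.5 / (87.5 + 16.5) = 0.3863 d⁻¹.
Then 1/θ_c = μ − k_d = 0.3863 − 0.0552 = 0.3311 d⁻¹, giving θ_c = 3.020 d.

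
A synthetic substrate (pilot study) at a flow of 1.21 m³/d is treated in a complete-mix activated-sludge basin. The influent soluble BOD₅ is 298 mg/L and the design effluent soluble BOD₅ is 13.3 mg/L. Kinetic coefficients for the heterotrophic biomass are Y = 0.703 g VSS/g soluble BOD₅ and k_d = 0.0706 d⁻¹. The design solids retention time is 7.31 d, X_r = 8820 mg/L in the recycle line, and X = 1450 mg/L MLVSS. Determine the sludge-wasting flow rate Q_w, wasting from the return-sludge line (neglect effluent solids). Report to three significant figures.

Q_w ≈ 0.0181 m³/d

Steady-state biomass mass balance: V·X·(1 + k_d·θ_c) = Y·Q·(S₀ − S)·θ_c, so V = 0.703 × 1.21 × (298 − 13.3) × 7.31 / [1450 × (1 + 0.0706 × 7.31)] = 1.77×10^3 / 2198 = 0.8053 m³.
θ_c = V·X/(Q_w·X_r) when wasting from the recycle, so Q_w = V·X/(θ_c·X_r) = 0.8053 × 1450 / (7.31 × 8820) = 0.01811 m³/d.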